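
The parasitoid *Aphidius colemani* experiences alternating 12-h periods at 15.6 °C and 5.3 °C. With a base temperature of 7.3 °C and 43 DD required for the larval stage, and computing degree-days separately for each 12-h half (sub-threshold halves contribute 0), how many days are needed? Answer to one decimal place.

Day half: max(0, 15.6 − 7.3) × 0.5 = 8.3 × 0.5 = 4.15 DD.
Night half: max(0, 5.3 − 7.3) × 0.5 = 0.0 × 0.5 = 0.00 DD.
Per 24 h: 4.15 DD/day.
Duration = 43 / 4.15 = 10.361 ≈ 10.4 days.

10.4 days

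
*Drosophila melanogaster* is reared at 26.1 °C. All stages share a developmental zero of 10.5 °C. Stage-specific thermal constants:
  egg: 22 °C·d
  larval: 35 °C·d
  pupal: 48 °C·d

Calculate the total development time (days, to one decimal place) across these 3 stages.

6.7 days

Daily accumulation at 26.1 °C = 26.1 − 10.5 = 15.6 DD/day.
Total K = 22 + 35 + 48 = 105 DD.
Total duration = 105 / 15.6 = 6.731 ≈ 6.7 days.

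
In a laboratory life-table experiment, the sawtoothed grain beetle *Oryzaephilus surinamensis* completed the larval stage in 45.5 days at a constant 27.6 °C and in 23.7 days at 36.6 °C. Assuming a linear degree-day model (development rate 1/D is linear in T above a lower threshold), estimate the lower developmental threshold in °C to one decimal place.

Equal thermal constants: D₁(T₁ − T_b) = D₂(T₂ − T_b).
45.5·(27.6 − T_b) = 23.7·(36.6 − T_b)
T_b = (45.5·27.6 − 23.7·36.6) / (45.5 − 23.7) = 388.38 / 21.8 = 17.816 °C ≈ 17.8 °C.

17.8 °C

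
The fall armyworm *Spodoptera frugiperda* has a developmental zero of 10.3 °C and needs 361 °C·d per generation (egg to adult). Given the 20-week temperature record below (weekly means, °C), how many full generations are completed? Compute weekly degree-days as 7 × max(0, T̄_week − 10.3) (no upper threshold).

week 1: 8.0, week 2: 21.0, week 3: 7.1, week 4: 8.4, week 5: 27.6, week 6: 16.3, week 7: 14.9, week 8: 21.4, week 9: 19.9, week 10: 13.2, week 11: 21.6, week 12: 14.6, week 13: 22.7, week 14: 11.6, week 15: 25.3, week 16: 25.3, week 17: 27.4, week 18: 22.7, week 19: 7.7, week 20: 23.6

Weekly DD (7 × max(0, T̄ − 10.3)): 0.0, 74.9, 0.0, 0.0, 121.1, 42.0, 32.2, 77.7, 67.2, 20.3, 79.1, 30.1, 86.8, 9.1, 105.0, 105.0, 119.7, 86.8, 0.0, 93.1.
Season total = 1150.1 DD.
Complete generations = ⌊1150.1 / 361⌋ = 3.

3 generations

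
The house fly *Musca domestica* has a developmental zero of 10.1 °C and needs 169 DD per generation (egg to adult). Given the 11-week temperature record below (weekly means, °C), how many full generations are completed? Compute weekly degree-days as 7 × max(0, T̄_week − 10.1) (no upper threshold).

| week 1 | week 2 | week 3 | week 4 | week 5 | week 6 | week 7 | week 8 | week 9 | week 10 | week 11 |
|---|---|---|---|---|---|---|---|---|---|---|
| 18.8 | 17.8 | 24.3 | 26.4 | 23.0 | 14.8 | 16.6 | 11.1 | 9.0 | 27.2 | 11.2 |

Weekly DD (7 × max(0, T̄ − 10.1)): 60.9, 53.9, 99.4, 114.1, 90.3, 32.9, 45.5, 7.0, 0.0, 119.7, 7.7.
Season total = 631.4 DD.
Complete generations = ⌊631.4 / 169⌋ = 3.

3 generations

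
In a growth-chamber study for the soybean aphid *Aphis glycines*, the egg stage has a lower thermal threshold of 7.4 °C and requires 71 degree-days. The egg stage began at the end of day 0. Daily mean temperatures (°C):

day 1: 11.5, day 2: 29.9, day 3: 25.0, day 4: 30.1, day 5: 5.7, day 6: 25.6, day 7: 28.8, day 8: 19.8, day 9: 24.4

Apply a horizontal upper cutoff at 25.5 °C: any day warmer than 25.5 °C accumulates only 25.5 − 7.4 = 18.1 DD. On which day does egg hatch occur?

day 6

Daily DD above 7.4 °C (capped at 18.1): 4.1, 18.1, 17.6, 18.1, 0.0, 18.1, 18.1, 12.4, 17.0.
Cumulative: 4.1, 22.2, 39.8, 57.9, 57.9, 76.0, 94.1, 106.5, 123.5.
The total first reaches 71 DD on day 6.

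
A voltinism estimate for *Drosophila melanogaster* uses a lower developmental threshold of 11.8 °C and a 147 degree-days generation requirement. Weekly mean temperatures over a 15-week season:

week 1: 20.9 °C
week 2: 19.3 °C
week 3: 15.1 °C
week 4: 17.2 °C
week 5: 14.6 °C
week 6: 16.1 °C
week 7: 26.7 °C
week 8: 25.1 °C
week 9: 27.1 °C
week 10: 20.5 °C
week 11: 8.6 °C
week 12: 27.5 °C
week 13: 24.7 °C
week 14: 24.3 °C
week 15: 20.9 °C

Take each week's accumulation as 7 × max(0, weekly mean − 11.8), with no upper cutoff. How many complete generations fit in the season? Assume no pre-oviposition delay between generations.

Weekly DD (7 × max(0, T̄ − 11.8)): 63.7, 52.5, 23.1, 37.8, 19.6, 30.1, 104.3, 93.1, 107.1, 60.9, 0.0, 109.9, 90.3, 87.5, 63.7.
Season total = 943.6 DD.
Complete generations = ⌊943.6 / 147⌋ = 6.

6 generations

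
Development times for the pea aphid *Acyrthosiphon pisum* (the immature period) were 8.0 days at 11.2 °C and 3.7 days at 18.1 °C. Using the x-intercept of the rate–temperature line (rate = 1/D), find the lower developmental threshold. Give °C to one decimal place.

Linear rate model ⇒ the product D·(T − T_b) is constant across temperatures.
8.0·(11.2 − T_b) = 3.7·(18.1 − T_b)
T_b = (8.0·11.2 − 3.7·18.1) / (8.0 − 3.7) = 22.63 / 4.3 = 5.263 °C ≈ 5.3 °C.

5.3 °C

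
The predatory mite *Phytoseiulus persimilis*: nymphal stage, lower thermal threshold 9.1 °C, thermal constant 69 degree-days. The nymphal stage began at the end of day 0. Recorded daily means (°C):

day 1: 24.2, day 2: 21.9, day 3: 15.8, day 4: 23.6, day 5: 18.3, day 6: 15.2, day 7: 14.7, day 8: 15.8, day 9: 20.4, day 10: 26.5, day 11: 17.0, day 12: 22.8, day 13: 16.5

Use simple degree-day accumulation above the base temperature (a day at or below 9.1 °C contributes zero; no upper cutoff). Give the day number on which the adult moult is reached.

day 7

Daily DD above 9.1 °C: 15.1, 12.8, 6.7, 14.5, 9.2, 6.1, 5.6, 6.7, 11.3, 17.4, 7.9, 13.7, 7.4.
Cumulative: 15.1, 27.9, 34.6, 49.1, 58.3, 64.4, 70.0, 76.7, 88.0, 105.4, 113.3, 127.0, 134.4.
The total first reaches 69 DD on day 7.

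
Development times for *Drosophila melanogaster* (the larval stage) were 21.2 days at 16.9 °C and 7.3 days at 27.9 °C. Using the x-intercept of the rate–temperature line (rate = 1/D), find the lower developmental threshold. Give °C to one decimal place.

Equal thermal constants: D₁(T₁ − T_b) = D₂(T₂ − T_b).
21.2·(16.9 − T_b) = 7.3·(27.9 − T_b)
T_b = (21.2·16.9 − 7.3·27.9) / (21.2 − 7.3) = 154.61 / 13.9 = 11.123 °C ≈ 11.1 °C.

11.1 °C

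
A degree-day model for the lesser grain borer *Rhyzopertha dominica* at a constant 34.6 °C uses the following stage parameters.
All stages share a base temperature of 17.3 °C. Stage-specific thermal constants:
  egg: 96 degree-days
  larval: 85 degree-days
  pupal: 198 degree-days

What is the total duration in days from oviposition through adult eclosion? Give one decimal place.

21.9 days

Daily accumulation at 34.6 °C = 34.6 − 17.3 = 17.3 DD/day.
Total K = 96 + 85 + 198 = 379 DD.
Total duration = 379 / 17.3 = 21.908 ≈ 21.9 days.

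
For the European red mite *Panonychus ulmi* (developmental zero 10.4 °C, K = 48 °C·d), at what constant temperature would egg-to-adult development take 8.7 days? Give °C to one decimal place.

15.9 °C

Required daily accumulation = 48 / 8.7 = 5.517 DD/day.
T = T_base + 5.517 = 10.4 + 5.517 = 15.917 ≈ 15.9 °C.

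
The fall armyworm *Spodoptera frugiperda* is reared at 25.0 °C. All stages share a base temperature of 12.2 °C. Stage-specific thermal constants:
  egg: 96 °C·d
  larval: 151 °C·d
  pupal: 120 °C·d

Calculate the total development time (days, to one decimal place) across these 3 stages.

Daily accumulation at 25.0 °C = 25.0 − 12.2 = 12.8 DD/day.
Total K = 96 + 151 + 120 = 367 DD.
Total duration = 367 / 12.8 = 28.672 ≈ 28.7 days.

28.7 days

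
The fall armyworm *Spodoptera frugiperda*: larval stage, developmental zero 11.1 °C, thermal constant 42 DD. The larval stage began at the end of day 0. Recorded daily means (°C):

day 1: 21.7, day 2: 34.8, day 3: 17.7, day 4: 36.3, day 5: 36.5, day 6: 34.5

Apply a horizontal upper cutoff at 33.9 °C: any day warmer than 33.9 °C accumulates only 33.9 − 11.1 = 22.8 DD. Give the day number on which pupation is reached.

day 4

Daily DD above 11.1 °C (capped at 22.8): 10.6, 22.8, 6.6, 22.8, 22.8, 22.8.
Cumulative: 10.6, 33.4, 40.0, 62.8, 85.6, 108.4.
The total first reaches 42 DD on day 4.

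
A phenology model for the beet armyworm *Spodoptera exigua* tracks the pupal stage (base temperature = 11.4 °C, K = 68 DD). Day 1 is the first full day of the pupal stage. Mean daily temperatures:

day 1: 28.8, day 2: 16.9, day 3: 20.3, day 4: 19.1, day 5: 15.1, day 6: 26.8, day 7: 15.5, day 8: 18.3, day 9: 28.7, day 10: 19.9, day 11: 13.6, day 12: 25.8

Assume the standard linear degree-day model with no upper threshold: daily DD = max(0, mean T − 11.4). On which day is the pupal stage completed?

day 8

Daily DD above 11.4 °C: 17.4, 5.5, 8.9, 7.7, 3.7, 15.4, 4.1, 6.9, 17.3, 8.5, 2.2, 14.4.
Cumulative: 17.4, 22.9, 31.8, 39.5, 43.2, 58.6, 62.7, 69.6, 86.9, 95.4, 97.6, 112.0.
The total first reaches 68 DD on day 8.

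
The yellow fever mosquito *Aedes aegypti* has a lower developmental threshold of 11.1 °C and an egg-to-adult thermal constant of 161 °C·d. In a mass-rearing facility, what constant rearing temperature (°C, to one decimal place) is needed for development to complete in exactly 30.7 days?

Required daily accumulation = 161 / 30.7 = 5.244 DD/day.
T = T_base + 5.244 = 11.1 + 5.244 = 16.344 ≈ 16.3 °C.

16.3 °C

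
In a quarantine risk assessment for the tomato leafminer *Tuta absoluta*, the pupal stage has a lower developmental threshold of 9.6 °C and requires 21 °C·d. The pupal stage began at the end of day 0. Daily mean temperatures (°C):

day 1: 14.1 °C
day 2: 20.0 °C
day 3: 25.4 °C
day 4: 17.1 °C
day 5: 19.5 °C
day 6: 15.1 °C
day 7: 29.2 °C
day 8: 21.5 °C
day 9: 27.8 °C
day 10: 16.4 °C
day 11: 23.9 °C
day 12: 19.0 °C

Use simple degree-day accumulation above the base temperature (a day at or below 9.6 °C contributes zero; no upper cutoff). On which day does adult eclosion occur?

day 3

Daily DD above 9.6 °C: 4.5, 10.4, 15.8, 7.5, 9.9, 5.5, 19.6, 11.9, 18.2, 6.8, 14.3, 9.4.
Cumulative: 4.5, 14.9, 30.7, 38.2, 48.1, 53.6, 73.2, 85.1, 103.3, 110.1, 124.4, 133.8.
The total first reaches 21 DD on day 3.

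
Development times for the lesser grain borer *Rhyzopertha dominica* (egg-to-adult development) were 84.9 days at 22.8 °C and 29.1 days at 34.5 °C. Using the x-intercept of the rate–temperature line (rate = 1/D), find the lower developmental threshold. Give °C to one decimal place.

16.7 °C

Linear rate model ⇒ the product D·(T − T_b) is constant across temperatures.
84.9·(22.8 − T_b) = 29.1·(34.5 − T_b)
T_b = (84.9·22.8 − 29.1·34.5) / (84.9 − 29.1) = 931.77 / 55.8 = 16.698 °C ≈ 16.7 °C.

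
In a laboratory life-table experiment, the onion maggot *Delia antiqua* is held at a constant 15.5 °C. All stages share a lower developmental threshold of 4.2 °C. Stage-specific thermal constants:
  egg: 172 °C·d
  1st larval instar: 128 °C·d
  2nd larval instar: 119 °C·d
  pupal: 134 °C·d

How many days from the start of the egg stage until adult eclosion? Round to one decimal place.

48.9 days

Daily accumulation at 15.5 °C = 15.5 − 4.2 = 11.3 DD/day.
Total K = 172 + 128 + 119 + 134 = 553 DD.
Total duration = 553 / 11.3 = 48.938 ≈ 48.9 days.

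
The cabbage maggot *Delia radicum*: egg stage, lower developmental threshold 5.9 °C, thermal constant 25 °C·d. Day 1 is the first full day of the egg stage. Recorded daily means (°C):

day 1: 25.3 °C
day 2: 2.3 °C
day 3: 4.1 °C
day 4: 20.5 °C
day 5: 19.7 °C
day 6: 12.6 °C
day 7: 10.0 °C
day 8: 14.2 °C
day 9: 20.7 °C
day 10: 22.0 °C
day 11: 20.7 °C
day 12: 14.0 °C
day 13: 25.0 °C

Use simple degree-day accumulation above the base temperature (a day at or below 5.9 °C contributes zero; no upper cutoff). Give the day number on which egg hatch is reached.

day 4

Daily DD above 5.9 °C: 19.4, 0.0, 0.0, 14.6, 13.8, 6.7, 4.1, 8.3, 14.8, 16.1, 14.8, 8.1, 19.1.
Cumulative: 19.4, 19.4, 19.4, 34.0, 47.8, 54.5, 58.6, 66.9, 81.7, 97.8, 112.6, 120.7, 139.8.
The total first reaches 25 DD on day 4.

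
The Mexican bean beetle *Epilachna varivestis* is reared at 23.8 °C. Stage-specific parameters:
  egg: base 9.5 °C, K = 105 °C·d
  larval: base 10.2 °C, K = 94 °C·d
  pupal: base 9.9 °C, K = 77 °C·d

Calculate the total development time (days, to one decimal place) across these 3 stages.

19.8 days

egg: 105 / (23.8 − 9.5) = 105 / 14.3 = 7.343 d.
larval: 94 / (23.8 − 10.2) = 94 / 13.6 = 6.912 d.
pupal: 77 / (23.8 − 9.9) = 77 / 13.9 = 5.540 d.
Sum = 19.794 ≈ 19.8 days.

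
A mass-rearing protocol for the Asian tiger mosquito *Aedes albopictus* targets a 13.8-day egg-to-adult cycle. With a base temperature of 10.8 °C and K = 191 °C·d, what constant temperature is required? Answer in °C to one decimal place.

24.6 °C

Required daily accumulation = 191 / 13.8 = 13.841 DD/day.
T = T_base + 13.841 = 10.8 + 13.841 = 24.641 ≈ 24.6 °C.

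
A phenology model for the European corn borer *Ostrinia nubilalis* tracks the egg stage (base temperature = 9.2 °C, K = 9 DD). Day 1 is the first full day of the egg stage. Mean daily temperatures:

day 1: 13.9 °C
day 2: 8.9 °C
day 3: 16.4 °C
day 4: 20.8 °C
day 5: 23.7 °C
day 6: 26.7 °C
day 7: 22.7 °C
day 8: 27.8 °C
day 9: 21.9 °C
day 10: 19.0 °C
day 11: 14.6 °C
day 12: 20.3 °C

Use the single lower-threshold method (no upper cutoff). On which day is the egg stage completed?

Daily DD above 9.2 °C: 4.7, 0.0, 7.2, 11.6, 14.5, 17.5, 13.5, 18.6, 12.7, 9.8, 5.4, 11.1.
Cumulative: 4.7, 4.7, 11.9, 23.5, 38.0, 55.5, 69.0, 87.6, 100.3, 110.1, 115.5, 126.6.
The total first reaches 9 DD on day 3.

day 3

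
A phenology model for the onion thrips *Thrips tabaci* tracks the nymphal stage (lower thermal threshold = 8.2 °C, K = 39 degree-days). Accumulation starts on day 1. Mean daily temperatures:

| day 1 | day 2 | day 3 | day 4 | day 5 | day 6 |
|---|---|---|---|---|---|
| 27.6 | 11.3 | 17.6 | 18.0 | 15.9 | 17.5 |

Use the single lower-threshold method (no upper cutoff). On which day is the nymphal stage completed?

day 4

Daily DD above 8.2 °C: 19.4, 3.1, 9.4, 9.8, 7.7, 9.3.
Cumulative: 19.4, 22.5, 31.9, 41.7, 49.4, 58.7.
The total first reaches 39 DD on day 4.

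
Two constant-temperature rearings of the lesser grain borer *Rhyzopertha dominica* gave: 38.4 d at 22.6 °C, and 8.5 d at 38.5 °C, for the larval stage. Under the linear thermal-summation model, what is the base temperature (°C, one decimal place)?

18.1 °C

Equal thermal constants: D₁(T₁ − T_b) = D₂(T₂ − T_b).
38.4·(22.6 − T_b) = 8.5·(38.5 − T_b)
T_b = (38.4·22.6 − 8.5·38.5) / (38.4 − 8.5) = 540.59 / 29.9 = 18.080 °C ≈ 18.1 °C.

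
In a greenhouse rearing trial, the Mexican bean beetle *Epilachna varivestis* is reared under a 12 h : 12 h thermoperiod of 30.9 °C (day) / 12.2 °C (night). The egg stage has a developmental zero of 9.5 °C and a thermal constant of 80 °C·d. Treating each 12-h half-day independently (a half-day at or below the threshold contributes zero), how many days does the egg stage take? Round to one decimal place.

6.6 days

Day half: max(0, 30.9 − 9.5) × 0.5 = 21.4 × 0.5 = 10.70 DD.
Night half: max(0, 12.2 − 9.5) × 0.5 = 2.7 × 0.5 = 1.35 DD.
Per 24 h: 12.05 DD/day.
Duration = 80 / 12.05 = 6.639 ≈ 6.6 days.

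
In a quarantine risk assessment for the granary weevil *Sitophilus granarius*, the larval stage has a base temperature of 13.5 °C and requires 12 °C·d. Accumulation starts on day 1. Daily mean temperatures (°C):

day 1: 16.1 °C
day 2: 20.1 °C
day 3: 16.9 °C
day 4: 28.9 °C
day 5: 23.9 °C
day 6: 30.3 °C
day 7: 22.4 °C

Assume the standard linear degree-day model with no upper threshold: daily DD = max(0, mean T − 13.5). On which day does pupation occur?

Daily DD above 13.5 °C: 2.6, 6.6, 3.4, 15.4, 10.4, 16.8, 8.9.
Cumulative: 2.6, 9.2, 12.6, 28.0, 38.4, 55.2, 64.1.
The total first reaches 12 DD on day 3.

day 3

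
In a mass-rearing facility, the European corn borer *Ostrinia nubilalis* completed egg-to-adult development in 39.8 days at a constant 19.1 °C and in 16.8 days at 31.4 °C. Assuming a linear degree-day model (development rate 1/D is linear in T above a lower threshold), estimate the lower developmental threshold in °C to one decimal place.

Linear rate model ⇒ the product D·(T − T_b) is constant across temperatures.
39.8·(19.1 − T_b) = 16.8·(31.4 − T_b)
T_b = (39.8·19.1 − 16.8·31.4) / (39.8 − 16.8) = 232.66 / 23.0 = 10.116 °C ≈ 10.1 °C.

10.1 °C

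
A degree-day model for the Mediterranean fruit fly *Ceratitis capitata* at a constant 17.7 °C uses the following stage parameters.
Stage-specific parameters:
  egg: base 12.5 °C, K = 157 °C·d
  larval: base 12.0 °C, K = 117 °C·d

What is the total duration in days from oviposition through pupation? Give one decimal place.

50.7 days

egg: 157 / (17.7 − 12.5) = 157 / 5.2 = 30.192 d.
larval: 117 / (17.7 − 12.0) = 117 / 5.7 = 20.526 d.
Sum = 50.719 ≈ 50.7 days.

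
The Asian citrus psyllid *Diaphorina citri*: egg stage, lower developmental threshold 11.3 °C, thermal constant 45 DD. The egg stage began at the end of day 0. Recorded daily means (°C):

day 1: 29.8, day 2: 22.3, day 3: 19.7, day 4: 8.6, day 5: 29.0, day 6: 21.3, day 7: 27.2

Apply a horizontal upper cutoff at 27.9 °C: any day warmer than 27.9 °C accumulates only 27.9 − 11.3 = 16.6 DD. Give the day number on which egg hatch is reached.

day 5

Daily DD above 11.3 °C (capped at 16.6): 16.6, 11.0, 8.4, 0.0, 16.6, 10.0, 15.9.
Cumulative: 16.6, 27.6, 36.0, 36.0, 52.6, 62.6, 78.5.
The total first reaches 45 DD on day 5.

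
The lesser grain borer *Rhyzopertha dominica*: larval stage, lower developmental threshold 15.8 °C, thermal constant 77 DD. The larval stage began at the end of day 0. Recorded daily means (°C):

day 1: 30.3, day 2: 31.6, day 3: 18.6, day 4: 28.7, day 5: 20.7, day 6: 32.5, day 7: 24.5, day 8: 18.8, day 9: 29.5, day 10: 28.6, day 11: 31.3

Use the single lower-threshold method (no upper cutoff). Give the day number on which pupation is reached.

Daily DD above 15.8 °C: 14.5, 15.8, 2.8, 12.9, 4.9, 16.7, 8.7, 3.0, 13.7, 12.8, 15.5.
Cumulative: 14.5, 30.3, 33.1, 46.0, 50.9, 67.6, 76.3, 79.3, 93.0, 105.8, 121.3.
The total first reaches 77 DD on day 8.

day 8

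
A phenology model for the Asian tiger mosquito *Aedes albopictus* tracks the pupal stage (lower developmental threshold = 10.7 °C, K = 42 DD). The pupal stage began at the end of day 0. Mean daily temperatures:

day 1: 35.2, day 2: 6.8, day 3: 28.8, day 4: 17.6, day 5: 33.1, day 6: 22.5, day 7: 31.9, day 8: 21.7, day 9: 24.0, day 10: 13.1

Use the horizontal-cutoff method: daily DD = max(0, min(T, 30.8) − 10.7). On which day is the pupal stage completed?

day 4

Daily DD above 10.7 °C (capped at 20.1): 20.1, 0.0, 18.1, 6.9, 20.1, 11.8, 20.1, 11.0, 13.3, 2.4.
Cumulative: 20.1, 20.1, 38.2, 45.1, 65.2, 77.0, 97.1, 108.1, 121.4, 123.8.
The total first reaches 42 DD on day 4.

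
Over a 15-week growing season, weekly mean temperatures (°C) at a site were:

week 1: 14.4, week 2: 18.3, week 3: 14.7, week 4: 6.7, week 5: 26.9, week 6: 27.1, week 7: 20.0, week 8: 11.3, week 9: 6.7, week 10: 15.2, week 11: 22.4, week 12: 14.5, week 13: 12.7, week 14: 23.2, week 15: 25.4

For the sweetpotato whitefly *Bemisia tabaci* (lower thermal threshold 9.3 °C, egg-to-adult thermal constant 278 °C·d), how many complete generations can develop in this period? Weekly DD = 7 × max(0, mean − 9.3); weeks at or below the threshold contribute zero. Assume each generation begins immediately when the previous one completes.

3 generations

Weekly DD (7 × max(0, T̄ − 9.3)): 35.7, 63.0, 37.8, 0.0, 123.2, 124.6, 74.9, 14.0, 0.0, 41.3, 91.7, 36.4, 23.8, 97.3, 112.7.
Season total = 876.4 DD.
Complete generations = ⌊876.4 / 278⌋ = 3.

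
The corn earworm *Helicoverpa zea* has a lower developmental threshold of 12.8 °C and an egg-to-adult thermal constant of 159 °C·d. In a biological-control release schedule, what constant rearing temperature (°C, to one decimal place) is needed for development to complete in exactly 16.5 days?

Required daily accumulation = 159 / 16.5 = 9.636 DD/day.
T = T_base + 9.636 = 12.8 + 9.636 = 22.436 ≈ 22.4 °C.

22.4 °C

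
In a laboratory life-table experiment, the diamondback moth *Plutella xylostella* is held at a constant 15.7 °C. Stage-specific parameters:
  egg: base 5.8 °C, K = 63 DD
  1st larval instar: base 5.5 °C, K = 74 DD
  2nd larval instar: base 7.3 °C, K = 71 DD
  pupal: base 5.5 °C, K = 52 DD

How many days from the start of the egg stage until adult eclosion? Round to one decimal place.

27.2 days

egg: 63 / (15.7 − 5.8) = 63 / 9.9 = 6.364 d.
1st larval instar: 74 / (15.7 − 5.5) = 74 / 10.2 = 7.255 d.
2nd larval instar: 71 / (15.7 − 7.3) = 71 / 8.4 = 8.452 d.
pupal: 52 / (15.7 − 5.5) = 52 / 10.2 = 5.098 d.
Sum = 27.169 ≈ 27.2 days.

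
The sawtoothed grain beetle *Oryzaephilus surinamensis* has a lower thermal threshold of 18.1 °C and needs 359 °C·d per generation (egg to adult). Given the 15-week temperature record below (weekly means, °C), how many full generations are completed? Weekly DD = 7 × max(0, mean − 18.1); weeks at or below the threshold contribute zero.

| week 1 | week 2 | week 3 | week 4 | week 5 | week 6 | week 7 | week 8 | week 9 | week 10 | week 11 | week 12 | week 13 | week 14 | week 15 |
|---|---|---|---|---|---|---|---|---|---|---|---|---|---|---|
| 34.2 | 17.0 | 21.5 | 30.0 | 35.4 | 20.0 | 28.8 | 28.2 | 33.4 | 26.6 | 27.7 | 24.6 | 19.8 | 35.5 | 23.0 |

Weekly DD (7 × max(0, T̄ − 18.1)): 112.7, 0.0, 23.8, 83.3, 121.1, 13.3, 74.9, 70.7, 107.1, 59.5, 67.2, 45.5, 11.9, 121.8, 34.3.
Season total = 947.1 DD.
Complete generations = ⌊947.1 / 359⌋ = 2.

2 generations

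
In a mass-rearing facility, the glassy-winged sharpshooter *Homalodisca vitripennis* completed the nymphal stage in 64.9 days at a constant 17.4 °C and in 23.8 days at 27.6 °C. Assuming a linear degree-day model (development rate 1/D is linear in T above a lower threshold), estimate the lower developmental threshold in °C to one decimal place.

11.5 °C

Under the model K = D·(T − T_b), so D₁·(T₁ − T_b) = D₂·(T₂ − T_b).
64.9·(17.4 − T_b) = 23.8·(27.6 − T_b)
T_b = (64.9·17.4 − 23.8·27.6) / (64.9 − 23.8) = 472.38 / 41.1 = 11.493 °C ≈ 11.5 °C.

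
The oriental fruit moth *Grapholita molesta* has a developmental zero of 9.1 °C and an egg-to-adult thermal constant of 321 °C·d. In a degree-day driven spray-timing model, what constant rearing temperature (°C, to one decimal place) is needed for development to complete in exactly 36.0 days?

18.0 °C

Required daily accumulation = 321 / 36.0 = 8.917 DD/day.
T = T_base + 8.917 = 9.1 + 8.917 = 18.017 ≈ 18.0 °C.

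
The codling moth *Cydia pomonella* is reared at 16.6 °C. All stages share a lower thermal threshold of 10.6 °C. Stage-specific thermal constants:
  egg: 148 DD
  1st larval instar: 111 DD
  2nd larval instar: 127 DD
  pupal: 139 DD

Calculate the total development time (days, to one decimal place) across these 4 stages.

Daily accumulation at 16.6 °C = 16.6 − 10.6 = 6.0 DD/day.
Total K = 148 + 111 + 127 + 139 = 525 DD.
Total duration = 525 / 6.0 = 87.500 ≈ 87.5 days.

87.5 days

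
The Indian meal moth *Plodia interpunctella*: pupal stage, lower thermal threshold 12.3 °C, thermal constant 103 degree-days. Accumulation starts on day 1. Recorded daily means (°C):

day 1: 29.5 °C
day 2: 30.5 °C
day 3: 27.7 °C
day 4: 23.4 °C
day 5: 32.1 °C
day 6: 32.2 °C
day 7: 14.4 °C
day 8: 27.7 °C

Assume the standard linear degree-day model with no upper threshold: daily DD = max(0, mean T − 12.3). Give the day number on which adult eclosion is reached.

Daily DD above 12.3 °C: 17.2, 18.2, 15.4, 11.1, 19.8, 19.9, 2.1, 15.4.
Cumulative: 17.2, 35.4, 50.8, 61.9, 81.7, 101.6, 103.7, 119.1.
The total first reaches 103 DD on day 7.

day 7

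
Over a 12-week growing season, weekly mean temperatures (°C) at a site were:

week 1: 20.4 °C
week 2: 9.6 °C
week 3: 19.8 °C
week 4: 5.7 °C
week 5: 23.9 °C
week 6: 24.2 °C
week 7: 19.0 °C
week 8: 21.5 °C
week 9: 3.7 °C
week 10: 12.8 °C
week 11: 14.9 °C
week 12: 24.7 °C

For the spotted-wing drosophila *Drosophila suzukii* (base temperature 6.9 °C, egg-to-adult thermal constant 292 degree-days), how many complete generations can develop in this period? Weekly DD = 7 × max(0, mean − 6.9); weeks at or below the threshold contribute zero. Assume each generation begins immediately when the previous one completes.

Weekly DD (7 × max(0, T̄ − 6.9)): 94.5, 18.9, 90.3, 0.0, 119.0, 121.1, 84.7, 102.2, 0.0, 41.3, 56.0, 124.6.
Season total = 852.6 DD.
Complete generations = ⌊852.6 / 292⌋ = 2.

2 generations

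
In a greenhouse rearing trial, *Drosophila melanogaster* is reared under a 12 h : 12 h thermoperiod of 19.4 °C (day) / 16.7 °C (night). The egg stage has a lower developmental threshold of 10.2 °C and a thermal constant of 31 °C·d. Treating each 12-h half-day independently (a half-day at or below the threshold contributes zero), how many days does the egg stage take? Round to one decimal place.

3.9 days

Day half: max(0, 19.4 − 10.2) × 0.5 = 9.2 × 0.5 = 4.60 DD.
Night half: max(0, 16.7 − 10.2) × 0.5 = 6.5 × 0.5 = 3.25 DD.
Per 24 h: 7.85 DD/day.
Duration = 31 / 7.85 = 3.949 ≈ 3.9 days.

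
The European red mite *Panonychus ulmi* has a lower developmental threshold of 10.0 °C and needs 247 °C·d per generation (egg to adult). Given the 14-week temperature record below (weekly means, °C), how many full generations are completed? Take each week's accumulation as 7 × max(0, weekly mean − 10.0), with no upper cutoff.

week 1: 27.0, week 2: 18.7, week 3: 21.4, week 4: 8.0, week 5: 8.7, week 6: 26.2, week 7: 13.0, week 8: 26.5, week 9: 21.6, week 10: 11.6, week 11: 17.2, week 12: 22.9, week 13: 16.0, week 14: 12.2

3 generations

Weekly DD (7 × max(0, T̄ − 10.0)): 119.0, 60.9, 79.8, 0.0, 0.0, 113.4, 21.0, 115.5, 81.2, 11.2, 50.4, 90.3, 42.0, 15.4.
Season total = 800.1 DD.
Complete generations = ⌊800.1 / 247⌋ = 3.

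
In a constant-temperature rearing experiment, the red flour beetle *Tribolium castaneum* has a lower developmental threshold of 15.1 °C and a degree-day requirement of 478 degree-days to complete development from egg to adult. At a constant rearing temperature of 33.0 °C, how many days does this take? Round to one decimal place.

Daily accumulation = 33.0 − 15.1 = 17.9 DD/day.
Duration = 478 / 17.9 = 26.704 ≈ 26.7 days.

26.7 days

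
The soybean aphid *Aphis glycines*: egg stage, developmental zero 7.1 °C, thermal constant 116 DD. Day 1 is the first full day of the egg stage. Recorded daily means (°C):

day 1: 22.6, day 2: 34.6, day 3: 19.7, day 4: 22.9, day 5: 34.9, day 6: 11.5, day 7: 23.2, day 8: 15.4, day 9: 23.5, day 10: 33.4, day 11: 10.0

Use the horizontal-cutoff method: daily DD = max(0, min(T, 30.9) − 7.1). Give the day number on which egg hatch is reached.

day 8

Daily DD above 7.1 °C (capped at 23.8): 15.5, 23.8, 12.6, 15.8, 23.8, 4.4, 16.1, 8.3, 16.4, 23.8, 2.9.
Cumulative: 15.5, 39.3, 51.9, 67.7, 91.5, 95.9, 112.0, 120.3, 136.7, 160.5, 163.4.
The total first reaches 116 DD on day 8.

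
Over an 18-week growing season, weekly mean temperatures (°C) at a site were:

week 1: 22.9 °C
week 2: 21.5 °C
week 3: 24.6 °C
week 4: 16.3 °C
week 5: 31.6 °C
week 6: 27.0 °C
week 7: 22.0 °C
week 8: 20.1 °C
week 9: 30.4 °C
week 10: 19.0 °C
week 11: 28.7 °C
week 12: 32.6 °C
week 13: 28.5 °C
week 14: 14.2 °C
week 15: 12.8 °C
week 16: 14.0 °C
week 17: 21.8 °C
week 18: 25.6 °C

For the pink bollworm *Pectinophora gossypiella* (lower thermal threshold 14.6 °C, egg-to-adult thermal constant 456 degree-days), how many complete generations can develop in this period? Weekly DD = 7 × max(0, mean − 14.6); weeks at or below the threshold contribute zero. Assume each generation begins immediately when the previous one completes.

2 generations

Weekly DD (7 × max(0, T̄ − 14.6)): 58.1, 48.3, 70.0, 11.9, 119.0, 86.8, 51.8, 38.5, 110.6, 30.8, 98.7, 126.0, 97.3, 0.0, 0.0, 0.0, 50.4, 77.0.
Season total = 1075.2 DD.
Complete generations = ⌊1075.2 / 456⌋ = 2.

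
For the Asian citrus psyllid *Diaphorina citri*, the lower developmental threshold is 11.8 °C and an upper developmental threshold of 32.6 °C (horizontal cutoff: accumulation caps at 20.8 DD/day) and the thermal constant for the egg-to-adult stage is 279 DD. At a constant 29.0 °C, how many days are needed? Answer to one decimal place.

16.2 days

Daily accumulation = 29.0 − 11.8 = 17.2 DD/day.
Duration = 279 / 17.2 = 16.221 ≈ 16.2 days.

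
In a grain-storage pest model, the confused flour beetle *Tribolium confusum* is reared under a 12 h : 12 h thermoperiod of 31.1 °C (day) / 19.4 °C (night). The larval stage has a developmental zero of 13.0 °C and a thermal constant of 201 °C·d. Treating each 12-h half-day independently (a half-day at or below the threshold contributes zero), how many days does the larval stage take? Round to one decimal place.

16.4 days

Day half: max(0, 31.1 − 13.0) × 0.5 = 18.1 × 0.5 = 9.05 DD.
Night half: max(0, 19.4 − 13.0) × 0.5 = 6.4 × 0.5 = 3.20 DD.
Per 24 h: 12.25 DD/day.
Duration = 201 / 12.25 = 16.408 ≈ 16.4 days.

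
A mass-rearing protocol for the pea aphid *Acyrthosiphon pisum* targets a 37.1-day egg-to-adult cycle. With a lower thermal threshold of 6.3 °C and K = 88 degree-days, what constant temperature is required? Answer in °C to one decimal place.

8.7 °C

Required daily accumulation = 88 / 37.1 = 2.372 DD/day.
T = T_base + 2.372 = 6.3 + 2.372 = 8.672 ≈ 8.7 °C.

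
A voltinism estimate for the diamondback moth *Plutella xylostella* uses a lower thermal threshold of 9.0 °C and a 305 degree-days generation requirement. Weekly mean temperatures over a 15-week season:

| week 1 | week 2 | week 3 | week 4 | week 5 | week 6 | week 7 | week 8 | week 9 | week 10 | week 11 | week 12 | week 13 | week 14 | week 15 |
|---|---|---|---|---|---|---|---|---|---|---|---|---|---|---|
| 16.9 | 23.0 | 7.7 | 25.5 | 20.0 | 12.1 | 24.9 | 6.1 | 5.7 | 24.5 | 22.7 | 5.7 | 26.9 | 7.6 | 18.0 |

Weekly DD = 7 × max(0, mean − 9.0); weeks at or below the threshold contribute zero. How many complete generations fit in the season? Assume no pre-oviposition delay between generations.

2 generations

Weekly DD (7 × max(0, T̄ − 9.0)): 55.3, 98.0, 0.0, 115.5, 77.0, 21.7, 111.3, 0.0, 0.0, 108.5, 95.9, 0.0, 125.3, 0.0, 63.0.
Season total = 871.5 DD.
Complete generations = ⌊871.5 / 305⌋ = 2.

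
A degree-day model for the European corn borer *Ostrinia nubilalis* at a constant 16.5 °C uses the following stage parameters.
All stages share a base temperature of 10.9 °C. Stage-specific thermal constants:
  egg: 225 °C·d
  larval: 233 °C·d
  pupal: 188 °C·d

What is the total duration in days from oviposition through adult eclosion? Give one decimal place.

115.4 days

Daily accumulation at 16.5 °C = 16.5 − 10.9 = 5.6 DD/day.
Total K = 225 + 233 + 188 = 646 DD.
Total duration = 646 / 5.6 = 115.357 ≈ 115.4 days.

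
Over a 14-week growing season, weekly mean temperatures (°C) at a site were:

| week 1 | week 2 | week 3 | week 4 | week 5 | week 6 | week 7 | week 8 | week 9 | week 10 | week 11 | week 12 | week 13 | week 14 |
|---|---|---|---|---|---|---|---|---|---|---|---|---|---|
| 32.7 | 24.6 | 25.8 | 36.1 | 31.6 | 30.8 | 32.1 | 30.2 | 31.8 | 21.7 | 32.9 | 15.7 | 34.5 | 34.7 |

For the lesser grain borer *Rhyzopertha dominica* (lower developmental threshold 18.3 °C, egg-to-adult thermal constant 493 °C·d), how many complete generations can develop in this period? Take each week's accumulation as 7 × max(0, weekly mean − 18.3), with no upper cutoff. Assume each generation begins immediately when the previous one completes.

2 generations

Weekly DD (7 × max(0, T̄ − 18.3)): 100.8, 44.1, 52.5, 124.6, 93.1, 87.5, 96.6, 83.3, 94.5, 23.8, 102.2, 0.0, 113.4, 114.8.
Season total = 1131.2 DD.
Complete generations = ⌊1131.2 / 493⌋ = 2.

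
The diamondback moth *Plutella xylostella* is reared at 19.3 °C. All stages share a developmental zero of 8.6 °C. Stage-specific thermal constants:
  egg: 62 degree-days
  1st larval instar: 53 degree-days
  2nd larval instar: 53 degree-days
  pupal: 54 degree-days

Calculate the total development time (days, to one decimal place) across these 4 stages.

Daily accumulation at 19.3 °C = 19.3 − 8.6 = 10.7 DD/day.
Total K = 62 + 53 + 53 + 54 = 222 DD.
Total duration = 222 / 10.7 = 20.748 ≈ 20.7 days.

20.7 days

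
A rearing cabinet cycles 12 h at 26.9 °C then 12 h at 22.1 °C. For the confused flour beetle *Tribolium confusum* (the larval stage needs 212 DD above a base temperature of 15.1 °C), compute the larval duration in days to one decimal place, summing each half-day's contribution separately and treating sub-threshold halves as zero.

22.6 days

Day half: max(0, 26.9 − 15.1) × 0.5 = 11.8 × 0.5 = 5.90 DD.
Night half: max(0, 22.1 − 15.1) × 0.5 = 7.0 × 0.5 = 3.50 DD.
Per 24 h: 9.40 DD/day.
Duration = 212 / 9.40 = 22.553 ≈ 22.6 days.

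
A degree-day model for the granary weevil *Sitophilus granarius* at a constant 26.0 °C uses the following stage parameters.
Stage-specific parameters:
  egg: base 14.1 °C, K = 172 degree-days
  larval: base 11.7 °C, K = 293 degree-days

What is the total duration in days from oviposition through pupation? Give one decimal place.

34.9 days

egg: 172 / (26.0 − 14.1) = 172 / 11.9 = 14.454 d.
larval: 293 / (26.0 − 11.7) = 293 / 14.3 = 20.490 d.
Sum = 34.943 ≈ 34.9 days.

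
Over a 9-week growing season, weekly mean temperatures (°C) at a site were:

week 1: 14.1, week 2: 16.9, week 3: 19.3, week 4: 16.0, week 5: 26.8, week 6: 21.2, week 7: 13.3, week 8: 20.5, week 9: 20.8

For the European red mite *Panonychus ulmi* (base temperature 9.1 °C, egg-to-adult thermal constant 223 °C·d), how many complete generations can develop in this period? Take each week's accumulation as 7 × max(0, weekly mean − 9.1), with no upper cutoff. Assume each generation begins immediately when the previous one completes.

Weekly DD (7 × max(0, T̄ − 9.1)): 35.0, 54.6, 71.4, 48.3, 123.9, 84.7, 29.4, 79.8, 81.9.
Season total = 609.0 DD.
Complete generations = ⌊609.0 / 223⌋ = 2.

2 generations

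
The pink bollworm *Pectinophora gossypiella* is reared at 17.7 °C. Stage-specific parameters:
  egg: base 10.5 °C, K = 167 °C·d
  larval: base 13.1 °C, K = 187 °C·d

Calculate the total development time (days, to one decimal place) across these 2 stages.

63.8 days

egg: 167 / (17.7 − 10.5) = 167 / 7.2 = 23.194 d.
larval: 187 / (17.7 − 13.1) = 187 / 4.6 = 40.652 d.
Sum = 63.847 ≈ 63.8 days.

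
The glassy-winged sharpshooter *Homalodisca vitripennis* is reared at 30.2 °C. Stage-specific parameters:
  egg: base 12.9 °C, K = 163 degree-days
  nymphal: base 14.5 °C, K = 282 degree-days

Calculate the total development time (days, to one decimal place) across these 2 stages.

27.4 days

egg: 163 / (30.2 − 12.9) = 163 / 17.3 = 9.422 d.
nymphal: 282 / (30.2 − 14.5) = 282 / 15.7 = 17.962 d.
Sum = 27.384 ≈ 27.4 days.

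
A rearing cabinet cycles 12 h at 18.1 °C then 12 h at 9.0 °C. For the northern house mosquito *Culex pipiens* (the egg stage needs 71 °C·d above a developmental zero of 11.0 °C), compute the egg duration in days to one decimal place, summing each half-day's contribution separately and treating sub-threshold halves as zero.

Day half: max(0, 18.1 − 11.0) × 0.5 = 7.1 × 0.5 = 3.55 DD.
Night half: max(0, 9.0 − 11.0) × 0.5 = 0.0 × 0.5 = 0.00 DD.
Per 24 h: 3.55 DD/day.
Duration = 71 / 3.55 = 20.000 ≈ 20.0 days.

20.0 days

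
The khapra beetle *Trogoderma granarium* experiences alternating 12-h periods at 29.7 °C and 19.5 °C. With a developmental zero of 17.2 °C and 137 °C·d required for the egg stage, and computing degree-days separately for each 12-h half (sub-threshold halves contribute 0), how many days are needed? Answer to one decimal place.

Day half: max(0, 29.7 − 17.2) × 0.5 = 12.5 × 0.5 = 6.25 DD.
Night half: max(0, 19.5 − 17.2) × 0.5 = 2.3 × 0.5 = 1.15 DD.
Per 24 h: 7.40 DD/day.
Duration = 137 / 7.40 = 18.514 ≈ 18.5 days.

18.5 days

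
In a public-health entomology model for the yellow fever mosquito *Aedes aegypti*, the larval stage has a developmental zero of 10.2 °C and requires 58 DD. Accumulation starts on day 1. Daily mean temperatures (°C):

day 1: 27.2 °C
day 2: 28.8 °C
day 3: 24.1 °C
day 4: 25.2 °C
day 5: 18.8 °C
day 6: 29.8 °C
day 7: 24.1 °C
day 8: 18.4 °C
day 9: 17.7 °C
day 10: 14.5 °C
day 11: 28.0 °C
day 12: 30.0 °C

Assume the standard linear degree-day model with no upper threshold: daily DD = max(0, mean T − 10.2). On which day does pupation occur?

day 4

Daily DD above 10.2 °C: 17.0, 18.6, 13.9, 15.0, 8.6, 19.6, 13.9, 8.2, 7.5, 4.3, 17.8, 19.8.
Cumulative: 17.0, 35.6, 49.5, 64.5, 73.1, 92.7, 106.6, 114.8, 122.3, 126.6, 144.4, 164.2.
The total first reaches 58 DD on day 4.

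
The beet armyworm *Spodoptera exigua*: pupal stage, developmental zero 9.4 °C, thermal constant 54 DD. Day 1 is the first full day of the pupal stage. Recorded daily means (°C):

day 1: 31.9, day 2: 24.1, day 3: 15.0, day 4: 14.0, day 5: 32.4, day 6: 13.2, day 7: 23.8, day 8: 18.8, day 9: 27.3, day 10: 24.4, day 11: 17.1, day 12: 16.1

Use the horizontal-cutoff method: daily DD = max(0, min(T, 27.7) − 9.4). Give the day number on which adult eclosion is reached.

Daily DD above 9.4 °C (capped at 18.3): 18.3, 14.7, 5.6, 4.6, 18.3, 3.8, 14.4, 9.4, 17.9, 15.0, 7.7, 6.7.
Cumulative: 18.3, 33.0, 38.6, 43.2, 61.5, 65.3, 79.7, 89.1, 107.0, 122.0, 129.7, 136.4.
The total first reaches 54 DD on day 5.

day 5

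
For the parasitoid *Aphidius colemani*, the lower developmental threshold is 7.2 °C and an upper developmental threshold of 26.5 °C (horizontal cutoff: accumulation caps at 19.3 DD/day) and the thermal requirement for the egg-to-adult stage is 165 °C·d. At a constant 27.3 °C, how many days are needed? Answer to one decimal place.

Temperature 27.3 °C exceeds the upper threshold, so daily accumulation caps at 26.5 − 7.2 = 19.3 DD/day.
Duration = 165 / 19.3 = 8.549 ≈ 8.5 days.

8.5 days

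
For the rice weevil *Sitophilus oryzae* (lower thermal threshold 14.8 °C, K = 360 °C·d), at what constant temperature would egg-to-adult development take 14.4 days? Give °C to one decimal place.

39.8 °C

Required daily accumulation = 360 / 14.4 = 25.000 DD/day.
T = T_base + 25.000 = 14.8 + 25.000 = 39.800 ≈ 39.8 °C.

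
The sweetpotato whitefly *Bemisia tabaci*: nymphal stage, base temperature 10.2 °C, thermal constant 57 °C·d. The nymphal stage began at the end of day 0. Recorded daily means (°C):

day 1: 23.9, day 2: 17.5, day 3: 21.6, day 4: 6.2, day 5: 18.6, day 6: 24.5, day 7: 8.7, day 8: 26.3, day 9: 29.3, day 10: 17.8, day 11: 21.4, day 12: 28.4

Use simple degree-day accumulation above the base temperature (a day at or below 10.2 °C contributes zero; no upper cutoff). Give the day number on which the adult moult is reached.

day 8

Daily DD above 10.2 °C: 13.7, 7.3, 11.4, 0.0, 8.4, 14.3, 0.0, 16.1, 19.1, 7.6, 11.2, 18.2.
Cumulative: 13.7, 21.0, 32.4, 32.4, 40.8, 55.1, 55.1, 71.2, 90.3, 97.9, 109.1, 127.3.
The total first reaches 57 DD on day 8.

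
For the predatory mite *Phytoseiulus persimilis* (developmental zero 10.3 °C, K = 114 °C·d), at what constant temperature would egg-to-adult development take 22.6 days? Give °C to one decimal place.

15.3 °C

Required daily accumulation = 114 / 22.6 = 5.044 DD/day.
T = T_base + 5.044 = 10.3 + 5.044 = 15.344 ≈ 15.3 °C.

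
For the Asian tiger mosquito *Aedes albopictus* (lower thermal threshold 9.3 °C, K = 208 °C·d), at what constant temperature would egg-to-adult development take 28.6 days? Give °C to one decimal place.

16.6 °C

Required daily accumulation = 208 / 28.6 = 7.273 DD/day.
T = T_base + 7.273 = 9.3 + 7.273 = 16.573 ≈ 16.6 °C.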